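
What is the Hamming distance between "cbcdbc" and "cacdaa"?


Comparing "cbcdbc" and "cacdaa" position by position:
  Position 0: 'c' vs 'c' => same
  Position 1: 'b' vs 'a' => differ
  Position 2: 'c' vs 'c' => same
  Position 3: 'd' vs 'd' => same
  Position 4: 'b' vs 'a' => differ
  Position 5: 'c' vs 'a' => differ
Total differences (Hamming distance): 3

3


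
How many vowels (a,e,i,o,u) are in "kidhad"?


Input: kidhad
Checking each character:
  'k' at position 0: consonant
  'i' at position 1: vowel (running total: 1)
  'd' at position 2: consonant
  'h' at position 3: consonant
  'a' at position 4: vowel (running total: 2)
  'd' at position 5: consonant
Total vowels: 2

2


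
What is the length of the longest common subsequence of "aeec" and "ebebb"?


LCS of "aeec" and "ebebb"
DP table:
           e    b    e    b    b
      0    0    0    0    0    0
  a   0    0    0    0    0    0
  e   0    1    1    1    1    1
  e   0    1    1    2    2    2
  c   0    1    1    2    2    2
LCS length = dp[4][5] = 2

2


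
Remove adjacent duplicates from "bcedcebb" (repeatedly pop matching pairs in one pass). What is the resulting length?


Input: bcedcebb
Stack-based adjacent duplicate removal:
  Read 'b': push. Stack: b
  Read 'c': push. Stack: bc
  Read 'e': push. Stack: bce
  Read 'd': push. Stack: bced
  Read 'c': push. Stack: bcedc
  Read 'e': push. Stack: bcedce
  Read 'b': push. Stack: bcedceb
  Read 'b': matches stack top 'b' => pop. Stack: bcedce
Final stack: "bcedce" (length 6)

6


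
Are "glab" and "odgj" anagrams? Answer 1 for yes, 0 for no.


Strings: "glab", "odgj"
Sorted first:  abgl
Sorted second: dgjo
Differ at position 0: 'a' vs 'd' => not anagrams

0


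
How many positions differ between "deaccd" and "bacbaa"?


Comparing "deaccd" and "bacbaa" position by position:
  Position 0: 'd' vs 'b' => DIFFER
  Position 1: 'e' vs 'a' => DIFFER
  Position 2: 'a' vs 'c' => DIFFER
  Position 3: 'c' vs 'b' => DIFFER
  Position 4: 'c' vs 'a' => DIFFER
  Position 5: 'd' vs 'a' => DIFFER
Positions that differ: 6

6


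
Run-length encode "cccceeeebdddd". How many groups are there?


Input: cccceeeebdddd
Scanning for consecutive runs:
  Group 1: 'c' x 4 (positions 0-3)
  Group 2: 'e' x 4 (positions 4-7)
  Group 3: 'b' x 1 (positions 8-8)
  Group 4: 'd' x 4 (positions 9-12)
Total groups: 4

4


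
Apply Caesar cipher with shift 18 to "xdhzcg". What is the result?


Caesar cipher: shift "xdhzcg" by 18
  'x' (pos 23) + 18 = pos 15 = 'p'
  'd' (pos 3) + 18 = pos 21 = 'v'
  'h' (pos 7) + 18 = pos 25 = 'z'
  'z' (pos 25) + 18 = pos 17 = 'r'
  'c' (pos 2) + 18 = pos 20 = 'u'
  'g' (pos 6) + 18 = pos 24 = 'y'
Result: pvzruy

pvzruy


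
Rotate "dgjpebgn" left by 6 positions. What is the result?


Input: "dgjpebgn", rotate left by 6
First 6 characters: "dgjpeb"
Remaining characters: "gn"
Concatenate remaining + first: "gn" + "dgjpeb" = "gndgjpeb"

gndgjpeb


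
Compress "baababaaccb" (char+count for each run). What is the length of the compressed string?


Input: baababaaccb
Runs:
  'b' x 1 => "b1"
  'a' x 2 => "a2"
  'b' x 1 => "b1"
  'a' x 1 => "a1"
  'b' x 1 => "b1"
  'a' x 2 => "a2"
  'c' x 2 => "c2"
  'b' x 1 => "b1"
Compressed: "b1a2b1a1b1a2c2b1"
Compressed length: 16

16


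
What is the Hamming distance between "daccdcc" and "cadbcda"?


Comparing "daccdcc" and "cadbcda" position by position:
  Position 0: 'd' vs 'c' => differ
  Position 1: 'a' vs 'a' => same
  Position 2: 'c' vs 'd' => differ
  Position 3: 'c' vs 'b' => differ
  Position 4: 'd' vs 'c' => differ
  Position 5: 'c' vs 'd' => differ
  Position 6: 'c' vs 'a' => differ
Total differences (Hamming distance): 6

6


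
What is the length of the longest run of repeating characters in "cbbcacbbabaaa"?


Input: "cbbcacbbabaaa"
Scanning for longest run:
  Position 1 ('b'): new char, reset run to 1
  Position 2 ('b'): continues run of 'b', length=2
  Position 3 ('c'): new char, reset run to 1
  Position 4 ('a'): new char, reset run to 1
  Position 5 ('c'): new char, reset run to 1
  Position 6 ('b'): new char, reset run to 1
  Position 7 ('b'): continues run of 'b', length=2
  Position 8 ('a'): new char, reset run to 1
  Position 9 ('b'): new char, reset run to 1
  Position 10 ('a'): new char, reset run to 1
  Position 11 ('a'): continues run of 'a', length=2
  Position 12 ('a'): continues run of 'a', length=3
Longest run: 'a' with length 3

3


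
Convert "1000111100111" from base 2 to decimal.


Input: "1000111100111" in base 2
Positional expansion:
  Digit '1' (value 1) x 2^12 = 4096
  Digit '0' (value 0) x 2^11 = 0
  Digit '0' (value 0) x 2^10 = 0
  Digit '0' (value 0) x 2^9 = 0
  Digit '1' (value 1) x 2^8 = 256
  Digit '1' (value 1) x 2^7 = 128
  Digit '1' (value 1) x 2^6 = 64
  Digit '1' (value 1) x 2^5 = 32
  Digit '0' (value 0) x 2^4 = 0
  Digit '0' (value 0) x 2^3 = 0
  Digit '1' (value 1) x 2^2 = 4
  Digit '1' (value 1) x 2^1 = 2
  Digit '1' (value 1) x 2^0 = 1
Sum = 4583

4583


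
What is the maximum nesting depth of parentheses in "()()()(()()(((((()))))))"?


Input: "()()()(()()(((((()))))))"
Tracking depth:
  Position 0 '(': depth becomes 1
  Position 1 ')': depth becomes 0
  Position 2 '(': depth becomes 1
  Position 3 ')': depth becomes 0
  Position 4 '(': depth becomes 1
  Position 5 ')': depth becomes 0
  Position 6 '(': depth becomes 1
  Position 7 '(': depth becomes 2
  Position 8 ')': depth becomes 1
  Position 9 '(': depth becomes 2
  Position 10 ')': depth becomes 1
  Position 11 '(': depth becomes 2
  Position 12 '(': depth becomes 3
  Position 13 '(': depth becomes 4
  Position 14 '(': depth becomes 5
  Position 15 '(': depth becomes 6
  Position 16 '(': depth becomes 7
  Position 17 ')': depth becomes 6
  Position 18 ')': depth becomes 5
  Position 19 ')': depth becomes 4
  Position 20 ')': depth becomes 3
  Position 21 ')': depth becomes 2
  Position 22 ')': depth becomes 1
  Position 23 ')': depth becomes 0
Maximum depth reached: 7

7


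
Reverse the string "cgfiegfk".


Input: cgfiegfk
Reading characters right to left:
  Position 7: 'k'
  Position 6: 'f'
  Position 5: 'g'
  Position 4: 'e'
  Position 3: 'i'
  Position 2: 'f'
  Position 1: 'g'
  Position 0: 'c'
Reversed: kfgeifgc

kfgeifgc


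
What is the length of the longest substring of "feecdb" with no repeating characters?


Input: "feecdb"
Sliding window (track last position of each char):
  Position 0 ('f'): window [0,0] length 1 -- new best
  Position 1 ('e'): window [0,1] length 2 -- new best
  Position 2 ('e'): repeat (last at 1), move window start to 2
  Position 2 ('e'): window [2,2] length 1
  Position 3 ('c'): window [2,3] length 2
  Position 4 ('d'): window [2,4] length 3 -- new best
  Position 5 ('b'): window [2,5] length 4 -- new best
Longest substring with no repeats: "ecdb" with length 4

4


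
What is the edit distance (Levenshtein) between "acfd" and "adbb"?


Computing edit distance: "acfd" -> "adbb"
DP table:
           a    d    b    b
      0    1    2    3    4
  a   1    0    1    2    3
  c   2    1    1    2    3
  f   3    2    2    2    3
  d   4    3    2    3    3
Edit distance = dp[4][4] = 3

3


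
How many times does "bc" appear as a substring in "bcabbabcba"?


Searching for "bc" in "bcabbabcba"
Scanning each position:
  Position 0: "bc" => MATCH
  Position 1: "ca" => no
  Position 2: "ab" => no
  Position 3: "bb" => no
  Position 4: "ba" => no
  Position 5: "ab" => no
  Position 6: "bc" => MATCH
  Position 7: "cb" => no
  Position 8: "ba" => no
Total occurrences: 2

2


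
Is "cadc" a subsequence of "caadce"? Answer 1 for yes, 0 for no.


Check if "cadc" is a subsequence of "caadce"
Greedy scan:
  Position 0 ('c'): matches sub[0] = 'c'
  Position 1 ('a'): matches sub[1] = 'a'
  Position 2 ('a'): no match needed
  Position 3 ('d'): matches sub[2] = 'd'
  Position 4 ('c'): matches sub[3] = 'c'
  Position 5 ('e'): no match needed
All 4 characters matched => is a subsequence

1


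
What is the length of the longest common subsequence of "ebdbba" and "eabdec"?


LCS of "ebdbba" and "eabdec"
DP table:
           e    a    b    d    e    c
      0    0    0    0    0    0    0
  e   0    1    1    1    1    1    1
  b   0    1    1    2    2    2    2
  d   0    1    1    2    3    3    3
  b   0    1    1    2    3    3    3
  b   0    1    1    2    3    3    3
  a   0    1    2    2    3    3    3
LCS length = dp[6][6] = 3

3


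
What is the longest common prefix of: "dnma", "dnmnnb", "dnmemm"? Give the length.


Words: dnma, dnmnnb, dnmemm
  Position 0: all 'd' => match
  Position 1: all 'n' => match
  Position 2: all 'm' => match
  Position 3: ('a', 'n', 'e') => mismatch, stop
LCP = "dnm" (length 3)

3


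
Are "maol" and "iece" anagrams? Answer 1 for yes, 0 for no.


Strings: "maol", "iece"
Sorted first:  almo
Sorted second: ceei
Differ at position 0: 'a' vs 'c' => not anagrams

0


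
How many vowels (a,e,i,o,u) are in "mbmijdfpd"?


Input: mbmijdfpd
Checking each character:
  'm' at position 0: consonant
  'b' at position 1: consonant
  'm' at position 2: consonant
  'i' at position 3: vowel (running total: 1)
  'j' at position 4: consonant
  'd' at position 5: consonant
  'f' at position 6: consonant
  'p' at position 7: consonant
  'd' at position 8: consonant
Total vowels: 1

1


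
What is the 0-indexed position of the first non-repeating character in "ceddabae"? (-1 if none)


Input: ceddabae
Character frequencies:
  'a': 2
  'b': 1
  'c': 1
  'd': 2
  'e': 2
Scanning left to right for freq == 1:
  Position 0 ('c'): unique! => answer = 0

0


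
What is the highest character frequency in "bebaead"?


Input: bebaead
Character counts:
  'a': 2
  'b': 2
  'd': 1
  'e': 2
Maximum frequency: 2

2


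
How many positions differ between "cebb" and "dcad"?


Comparing "cebb" and "dcad" position by position:
  Position 0: 'c' vs 'd' => DIFFER
  Position 1: 'e' vs 'c' => DIFFER
  Position 2: 'b' vs 'a' => DIFFER
  Position 3: 'b' vs 'd' => DIFFER
Positions that differ: 4

4


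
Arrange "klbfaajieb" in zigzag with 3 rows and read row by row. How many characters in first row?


Zigzag "klbfaajieb" into 3 rows:
Placing characters:
  'k' => row 0
  'l' => row 1
  'b' => row 2
  'f' => row 1
  'a' => row 0
  'a' => row 1
  'j' => row 2
  'i' => row 1
  'e' => row 0
  'b' => row 1
Rows:
  Row 0: "kae"
  Row 1: "lfaib"
  Row 2: "bj"
First row length: 3

3


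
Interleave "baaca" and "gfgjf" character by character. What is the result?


Interleaving "baaca" and "gfgjf":
  Position 0: 'b' from first, 'g' from second => "bg"
  Position 1: 'a' from first, 'f' from second => "af"
  Position 2: 'a' from first, 'g' from second => "ag"
  Position 3: 'c' from first, 'j' from second => "cj"
  Position 4: 'a' from first, 'f' from second => "af"
Result: bgafagcjaf

bgafagcjaf


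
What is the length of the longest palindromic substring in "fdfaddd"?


Input: "fdfaddd"
Checking substrings for palindromes:
  [0:3] "fdf" (len 3) => palindrome
  [4:7] "ddd" (len 3) => palindrome
  [4:6] "dd" (len 2) => palindrome
  [5:7] "dd" (len 2) => palindrome
Longest palindromic substring: "fdf" with length 3

3


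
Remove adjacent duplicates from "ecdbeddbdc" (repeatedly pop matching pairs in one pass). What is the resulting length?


Input: ecdbeddbdc
Stack-based adjacent duplicate removal:
  Read 'e': push. Stack: e
  Read 'c': push. Stack: ec
  Read 'd': push. Stack: ecd
  Read 'b': push. Stack: ecdb
  Read 'e': push. Stack: ecdbe
  Read 'd': push. Stack: ecdbed
  Read 'd': matches stack top 'd' => pop. Stack: ecdbe
  Read 'b': push. Stack: ecdbeb
  Read 'd': push. Stack: ecdbebd
  Read 'c': push. Stack: ecdbebdc
Final stack: "ecdbebdc" (length 8)

8


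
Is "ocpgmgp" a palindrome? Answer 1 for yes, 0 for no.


Input: ocpgmgp
Reversed: pgmgpco
  Compare pos 0 ('o') with pos 6 ('p'): MISMATCH
  Compare pos 1 ('c') with pos 5 ('g'): MISMATCH
  Compare pos 2 ('p') with pos 4 ('m'): MISMATCH
Result: not a palindrome

0


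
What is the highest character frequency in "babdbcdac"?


Input: babdbcdac
Character counts:
  'a': 2
  'b': 3
  'c': 2
  'd': 2
Maximum frequency: 3

3


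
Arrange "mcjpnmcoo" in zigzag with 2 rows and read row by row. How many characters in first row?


Zigzag "mcjpnmcoo" into 2 rows:
Placing characters:
  'm' => row 0
  'c' => row 1
  'j' => row 0
  'p' => row 1
  'n' => row 0
  'm' => row 1
  'c' => row 0
  'o' => row 1
  'o' => row 0
Rows:
  Row 0: "mjnco"
  Row 1: "cpmo"
First row length: 5

5


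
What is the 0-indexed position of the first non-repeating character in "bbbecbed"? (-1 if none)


Input: bbbecbed
Character frequencies:
  'b': 4
  'c': 1
  'd': 1
  'e': 2
Scanning left to right for freq == 1:
  Position 0 ('b'): freq=4, skip
  Position 1 ('b'): freq=4, skip
  Position 2 ('b'): freq=4, skip
  Position 3 ('e'): freq=2, skip
  Position 4 ('c'): unique! => answer = 4

4


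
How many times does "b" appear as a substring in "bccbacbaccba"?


Searching for "b" in "bccbacbaccba"
Scanning each position:
  Position 0: "b" => MATCH
  Position 1: "c" => no
  Position 2: "c" => no
  Position 3: "b" => MATCH
  Position 4: "a" => no
  Position 5: "c" => no
  Position 6: "b" => MATCH
  Position 7: "a" => no
  Position 8: "c" => no
  Position 9: "c" => no
  Position 10: "b" => MATCH
  Position 11: "a" => no
Total occurrences: 4

4


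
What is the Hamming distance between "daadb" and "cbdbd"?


Comparing "daadb" and "cbdbd" position by position:
  Position 0: 'd' vs 'c' => differ
  Position 1: 'a' vs 'b' => differ
  Position 2: 'a' vs 'd' => differ
  Position 3: 'd' vs 'b' => differ
  Position 4: 'b' vs 'd' => differ
Total differences (Hamming distance): 5

5


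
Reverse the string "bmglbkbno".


Input: bmglbkbno
Reading characters right to left:
  Position 8: 'o'
  Position 7: 'n'
  Position 6: 'b'
  Position 5: 'k'
  Position 4: 'b'
  Position 3: 'l'
  Position 2: 'g'
  Position 1: 'm'
  Position 0: 'b'
Reversed: onbkblgmb

onbkblgmb


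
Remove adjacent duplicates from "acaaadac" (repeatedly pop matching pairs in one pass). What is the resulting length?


Input: acaaadac
Stack-based adjacent duplicate removal:
  Read 'a': push. Stack: a
  Read 'c': push. Stack: ac
  Read 'a': push. Stack: aca
  Read 'a': matches stack top 'a' => pop. Stack: ac
  Read 'a': push. Stack: aca
  Read 'd': push. Stack: acad
  Read 'a': push. Stack: acada
  Read 'c': push. Stack: acadac
Final stack: "acadac" (length 6)

6


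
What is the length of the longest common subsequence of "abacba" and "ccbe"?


LCS of "abacba" and "ccbe"
DP table:
           c    c    b    e
      0    0    0    0    0
  a   0    0    0    0    0
  b   0    0    0    1    1
  a   0    0    0    1    1
  c   0    1    1    1    1
  b   0    1    1    2    2
  a   0    1    1    2    2
LCS length = dp[6][4] = 2

2


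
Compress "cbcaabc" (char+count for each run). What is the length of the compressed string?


Input: cbcaabc
Runs:
  'c' x 1 => "c1"
  'b' x 1 => "b1"
  'c' x 1 => "c1"
  'a' x 2 => "a2"
  'b' x 1 => "b1"
  'c' x 1 => "c1"
Compressed: "c1b1c1a2b1c1"
Compressed length: 12

12


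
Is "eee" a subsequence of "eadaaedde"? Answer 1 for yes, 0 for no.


Check if "eee" is a subsequence of "eadaaedde"
Greedy scan:
  Position 0 ('e'): matches sub[0] = 'e'
  Position 1 ('a'): no match needed
  Position 2 ('d'): no match needed
  Position 3 ('a'): no match needed
  Position 4 ('a'): no match needed
  Position 5 ('e'): matches sub[1] = 'e'
  Position 6 ('d'): no match needed
  Position 7 ('d'): no match needed
  Position 8 ('e'): matches sub[2] = 'e'
All 3 characters matched => is a subsequence

1


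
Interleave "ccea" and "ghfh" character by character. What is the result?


Interleaving "ccea" and "ghfh":
  Position 0: 'c' from first, 'g' from second => "cg"
  Position 1: 'c' from first, 'h' from second => "ch"
  Position 2: 'e' from first, 'f' from second => "ef"
  Position 3: 'a' from first, 'h' from second => "ah"
Result: cgchefah

cgchefah


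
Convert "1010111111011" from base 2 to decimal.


Input: "1010111111011" in base 2
Positional expansion:
  Digit '1' (value 1) x 2^12 = 4096
  Digit '0' (value 0) x 2^11 = 0
  Digit '1' (value 1) x 2^10 = 1024
  Digit '0' (value 0) x 2^9 = 0
  Digit '1' (value 1) x 2^8 = 256
  Digit '1' (value 1) x 2^7 = 128
  Digit '1' (value 1) x 2^6 = 64
  Digit '1' (value 1) x 2^5 = 32
  Digit '1' (value 1) x 2^4 = 16
  Digit '1' (value 1) x 2^3 = 8
  Digit '0' (value 0) x 2^2 = 0
  Digit '1' (value 1) x 2^1 = 2
  Digit '1' (value 1) x 2^0 = 1
Sum = 5627

5627


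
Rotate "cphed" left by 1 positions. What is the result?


Input: "cphed", rotate left by 1
First 1 characters: "c"
Remaining characters: "phed"
Concatenate remaining + first: "phed" + "c" = "phedc"

phedc


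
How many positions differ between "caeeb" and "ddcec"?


Comparing "caeeb" and "ddcec" position by position:
  Position 0: 'c' vs 'd' => DIFFER
  Position 1: 'a' vs 'd' => DIFFER
  Position 2: 'e' vs 'c' => DIFFER
  Position 3: 'e' vs 'e' => same
  Position 4: 'b' vs 'c' => DIFFER
Positions that differ: 4

4


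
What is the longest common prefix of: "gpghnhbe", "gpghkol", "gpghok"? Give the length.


Words: gpghnhbe, gpghkol, gpghok
  Position 0: all 'g' => match
  Position 1: all 'p' => match
  Position 2: all 'g' => match
  Position 3: all 'h' => match
  Position 4: ('n', 'k', 'o') => mismatch, stop
LCP = "gpgh" (length 4)

4


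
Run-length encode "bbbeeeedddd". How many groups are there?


Input: bbbeeeedddd
Scanning for consecutive runs:
  Group 1: 'b' x 3 (positions 0-2)
  Group 2: 'e' x 4 (positions 3-6)
  Group 3: 'd' x 4 (positions 7-10)
Total groups: 3

3


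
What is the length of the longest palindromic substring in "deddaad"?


Input: "deddaad"
Checking substrings for palindromes:
  [3:7] "daad" (len 4) => palindrome
  [0:3] "ded" (len 3) => palindrome
  [2:4] "dd" (len 2) => palindrome
  [4:6] "aa" (len 2) => palindrome
Longest palindromic substring: "daad" with length 4

4


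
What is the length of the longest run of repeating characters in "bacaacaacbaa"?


Input: "bacaacaacbaa"
Scanning for longest run:
  Position 1 ('a'): new char, reset run to 1
  Position 2 ('c'): new char, reset run to 1
  Position 3 ('a'): new char, reset run to 1
  Position 4 ('a'): continues run of 'a', length=2
  Position 5 ('c'): new char, reset run to 1
  Position 6 ('a'): new char, reset run to 1
  Position 7 ('a'): continues run of 'a', length=2
  Position 8 ('c'): new char, reset run to 1
  Position 9 ('b'): new char, reset run to 1
  Position 10 ('a'): new char, reset run to 1
  Position 11 ('a'): continues run of 'a', length=2
Longest run: 'a' with length 2

2


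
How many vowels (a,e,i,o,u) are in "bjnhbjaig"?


Input: bjnhbjaig
Checking each character:
  'b' at position 0: consonant
  'j' at position 1: consonant
  'n' at position 2: consonant
  'h' at position 3: consonant
  'b' at position 4: consonant
  'j' at position 5: consonant
  'a' at position 6: vowel (running total: 1)
  'i' at position 7: vowel (running total: 2)
  'g' at position 8: consonant
Total vowels: 2

2


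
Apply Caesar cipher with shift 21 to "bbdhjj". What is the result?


Caesar cipher: shift "bbdhjj" by 21
  'b' (pos 1) + 21 = pos 22 = 'w'
  'b' (pos 1) + 21 = pos 22 = 'w'
  'd' (pos 3) + 21 = pos 24 = 'y'
  'h' (pos 7) + 21 = pos 2 = 'c'
  'j' (pos 9) + 21 = pos 4 = 'e'
  'j' (pos 9) + 21 = pos 4 = 'e'
Result: wwycee

wwycee


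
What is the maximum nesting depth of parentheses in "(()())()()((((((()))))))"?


Input: "(()())()()((((((()))))))"
Tracking depth:
  Position 0 '(': depth becomes 1
  Position 1 '(': depth becomes 2
  Position 2 ')': depth becomes 1
  Position 3 '(': depth becomes 2
  Position 4 ')': depth becomes 1
  Position 5 ')': depth becomes 0
  Position 6 '(': depth becomes 1
  Position 7 ')': depth becomes 0
  Position 8 '(': depth becomes 1
  Position 9 ')': depth becomes 0
  Position 10 '(': depth becomes 1
  Position 11 '(': depth becomes 2
  Position 12 '(': depth becomes 3
  Position 13 '(': depth becomes 4
  Position 14 '(': depth becomes 5
  Position 15 '(': depth becomes 6
  Position 16 '(': depth becomes 7
  Position 17 ')': depth becomes 6
  Position 18 ')': depth becomes 5
  Position 19 ')': depth becomes 4
  Position 20 ')': depth becomes 3
  Position 21 ')': depth becomes 2
  Position 22 ')': depth becomes 1
  Position 23 ')': depth becomes 0
Maximum depth reached: 7

7


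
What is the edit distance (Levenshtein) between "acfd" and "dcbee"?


Computing edit distance: "acfd" -> "dcbee"
DP table:
           d    c    b    e    e
      0    1    2    3    4    5
  a   1    1    2    3    4    5
  c   2    2    1    2    3    4
  f   3    3    2    2    3    4
  d   4    3    3    3    3    4
Edit distance = dp[4][5] = 4

4


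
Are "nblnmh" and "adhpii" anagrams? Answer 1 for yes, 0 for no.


Strings: "nblnmh", "adhpii"
Sorted first:  bhlmnn
Sorted second: adhiip
Differ at position 0: 'b' vs 'a' => not anagrams

0


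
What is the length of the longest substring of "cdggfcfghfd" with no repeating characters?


Input: "cdggfcfghfd"
Sliding window (track last position of each char):
  Position 0 ('c'): window [0,0] length 1 -- new best
  Position 1 ('d'): window [0,1] length 2 -- new best
  Position 2 ('g'): window [0,2] length 3 -- new best
  Position 3 ('g'): repeat (last at 2), move window start to 3
  Position 3 ('g'): window [3,3] length 1
  Position 4 ('f'): window [3,4] length 2
  Position 5 ('c'): window [3,5] length 3
  Position 6 ('f'): repeat (last at 4), move window start to 5
  Position 6 ('f'): window [5,6] length 2
  Position 7 ('g'): window [5,7] length 3
  Position 8 ('h'): window [5,8] length 4 -- new best
  Position 9 ('f'): repeat (last at 6), move window start to 7
  Position 9 ('f'): window [7,9] length 3
  Position 10 ('d'): window [7,10] length 4
Longest substring with no repeats: "cfgh" with length 4

4


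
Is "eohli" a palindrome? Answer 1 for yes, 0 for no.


Input: eohli
Reversed: ilhoe
  Compare pos 0 ('e') with pos 4 ('i'): MISMATCH
  Compare pos 1 ('o') with pos 3 ('l'): MISMATCH
Result: not a palindrome

0


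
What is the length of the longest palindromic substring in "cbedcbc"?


Input: "cbedcbc"
Checking substrings for palindromes:
  [4:7] "cbc" (len 3) => palindrome
Longest palindromic substring: "cbc" with length 3

3


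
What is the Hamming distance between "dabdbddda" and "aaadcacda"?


Comparing "dabdbddda" and "aaadcacda" position by position:
  Position 0: 'd' vs 'a' => differ
  Position 1: 'a' vs 'a' => same
  Position 2: 'b' vs 'a' => differ
  Position 3: 'd' vs 'd' => same
  Position 4: 'b' vs 'c' => differ
  Position 5: 'd' vs 'a' => differ
  Position 6: 'd' vs 'c' => differ
  Position 7: 'd' vs 'd' => same
  Position 8: 'a' vs 'a' => same
Total differences (Hamming distance): 5

5


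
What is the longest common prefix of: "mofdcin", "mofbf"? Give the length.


Words: mofdcin, mofbf
  Position 0: all 'm' => match
  Position 1: all 'o' => match
  Position 2: all 'f' => match
  Position 3: ('d', 'b') => mismatch, stop
LCP = "mof" (length 3)

3


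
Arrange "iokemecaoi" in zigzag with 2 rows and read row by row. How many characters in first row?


Zigzag "iokemecaoi" into 2 rows:
Placing characters:
  'i' => row 0
  'o' => row 1
  'k' => row 0
  'e' => row 1
  'm' => row 0
  'e' => row 1
  'c' => row 0
  'a' => row 1
  'o' => row 0
  'i' => row 1
Rows:
  Row 0: "ikmco"
  Row 1: "oeeai"
First row length: 5

5


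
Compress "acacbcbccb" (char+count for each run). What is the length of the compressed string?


Input: acacbcbccb
Runs:
  'a' x 1 => "a1"
  'c' x 1 => "c1"
  'a' x 1 => "a1"
  'c' x 1 => "c1"
  'b' x 1 => "b1"
  'c' x 1 => "c1"
  'b' x 1 => "b1"
  'c' x 2 => "c2"
  'b' x 1 => "b1"
Compressed: "a1c1a1c1b1c1b1c2b1"
Compressed length: 18

18


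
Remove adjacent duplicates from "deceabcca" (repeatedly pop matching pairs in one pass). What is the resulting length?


Input: deceabcca
Stack-based adjacent duplicate removal:
  Read 'd': push. Stack: d
  Read 'e': push. Stack: de
  Read 'c': push. Stack: dec
  Read 'e': push. Stack: dece
  Read 'a': push. Stack: decea
  Read 'b': push. Stack: deceab
  Read 'c': push. Stack: deceabc
  Read 'c': matches stack top 'c' => pop. Stack: deceab
  Read 'a': push. Stack: deceaba
Final stack: "deceaba" (length 7)

7


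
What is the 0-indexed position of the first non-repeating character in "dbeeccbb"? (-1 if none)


Input: dbeeccbb
Character frequencies:
  'b': 3
  'c': 2
  'd': 1
  'e': 2
Scanning left to right for freq == 1:
  Position 0 ('d'): unique! => answer = 0

0


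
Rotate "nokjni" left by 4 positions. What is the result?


Input: "nokjni", rotate left by 4
First 4 characters: "nokj"
Remaining characters: "ni"
Concatenate remaining + first: "ni" + "nokj" = "ninokj"

ninokj


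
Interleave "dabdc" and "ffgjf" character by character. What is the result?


Interleaving "dabdc" and "ffgjf":
  Position 0: 'd' from first, 'f' from second => "df"
  Position 1: 'a' from first, 'f' from second => "af"
  Position 2: 'b' from first, 'g' from second => "bg"
  Position 3: 'd' from first, 'j' from second => "dj"
  Position 4: 'c' from first, 'f' from second => "cf"
Result: dfafbgdjcf

dfafbgdjcf


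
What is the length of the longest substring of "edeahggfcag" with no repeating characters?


Input: "edeahggfcag"
Sliding window (track last position of each char):
  Position 0 ('e'): window [0,0] length 1 -- new best
  Position 1 ('d'): window [0,1] length 2 -- new best
  Position 2 ('e'): repeat (last at 0), move window start to 1
  Position 2 ('e'): window [1,2] length 2
  Position 3 ('a'): window [1,3] length 3 -- new best
  Position 4 ('h'): window [1,4] length 4 -- new best
  Position 5 ('g'): window [1,5] length 5 -- new best
  Position 6 ('g'): repeat (last at 5), move window start to 6
  Position 6 ('g'): window [6,6] length 1
  Position 7 ('f'): window [6,7] length 2
  Position 8 ('c'): window [6,8] length 3
  Position 9 ('a'): window [6,9] length 4
  Position 10 ('g'): repeat (last at 6), move window start to 7
  Position 10 ('g'): window [7,10] length 4
Longest substring with no repeats: "deahg" with length 5

5


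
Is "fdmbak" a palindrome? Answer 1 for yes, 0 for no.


Input: fdmbak
Reversed: kabmdf
  Compare pos 0 ('f') with pos 5 ('k'): MISMATCH
  Compare pos 1 ('d') with pos 4 ('a'): MISMATCH
  Compare pos 2 ('m') with pos 3 ('b'): MISMATCH
Result: not a palindrome

0


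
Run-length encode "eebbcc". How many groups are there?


Input: eebbcc
Scanning for consecutive runs:
  Group 1: 'e' x 2 (positions 0-1)
  Group 2: 'b' x 2 (positions 2-3)
  Group 3: 'c' x 2 (positions 4-5)
Total groups: 3

3


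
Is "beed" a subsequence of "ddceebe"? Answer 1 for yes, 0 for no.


Check if "beed" is a subsequence of "ddceebe"
Greedy scan:
  Position 0 ('d'): no match needed
  Position 1 ('d'): no match needed
  Position 2 ('c'): no match needed
  Position 3 ('e'): no match needed
  Position 4 ('e'): no match needed
  Position 5 ('b'): matches sub[0] = 'b'
  Position 6 ('e'): matches sub[1] = 'e'
Only matched 2/4 characters => not a subsequence

0


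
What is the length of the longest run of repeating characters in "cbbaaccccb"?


Input: "cbbaaccccb"
Scanning for longest run:
  Position 1 ('b'): new char, reset run to 1
  Position 2 ('b'): continues run of 'b', length=2
  Position 3 ('a'): new char, reset run to 1
  Position 4 ('a'): continues run of 'a', length=2
  Position 5 ('c'): new char, reset run to 1
  Position 6 ('c'): continues run of 'c', length=2
  Position 7 ('c'): continues run of 'c', length=3
  Position 8 ('c'): continues run of 'c', length=4
  Position 9 ('b'): new char, reset run to 1
Longest run: 'c' with length 4

4


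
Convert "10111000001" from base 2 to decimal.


Input: "10111000001" in base 2
Positional expansion:
  Digit '1' (value 1) x 2^10 = 1024
  Digit '0' (value 0) x 2^9 = 0
  Digit '1' (value 1) x 2^8 = 256
  Digit '1' (value 1) x 2^7 = 128
  Digit '1' (value 1) x 2^6 = 64
  Digit '0' (value 0) x 2^5 = 0
  Digit '0' (value 0) x 2^4 = 0
  Digit '0' (value 0) x 2^3 = 0
  Digit '0' (value 0) x 2^2 = 0
  Digit '0' (value 0) x 2^1 = 0
  Digit '1' (value 1) x 2^0 = 1
Sum = 1473

1473


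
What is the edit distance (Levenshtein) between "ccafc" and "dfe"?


Computing edit distance: "ccafc" -> "dfe"
DP table:
           d    f    e
      0    1    2    3
  c   1    1    2    3
  c   2    2    2    3
  a   3    3    3    3
  f   4    4    3    4
  c   5    5    4    4
Edit distance = dp[5][3] = 4

4


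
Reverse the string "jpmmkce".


Input: jpmmkce
Reading characters right to left:
  Position 6: 'e'
  Position 5: 'c'
  Position 4: 'k'
  Position 3: 'm'
  Position 2: 'm'
  Position 1: 'p'
  Position 0: 'j'
Reversed: eckmmpj

eckmmpj


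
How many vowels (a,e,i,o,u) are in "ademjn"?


Input: ademjn
Checking each character:
  'a' at position 0: vowel (running total: 1)
  'd' at position 1: consonant
  'e' at position 2: vowel (running total: 2)
  'm' at position 3: consonant
  'j' at position 4: consonant
  'n' at position 5: consonant
Total vowels: 2

2


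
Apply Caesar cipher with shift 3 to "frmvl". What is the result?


Caesar cipher: shift "frmvl" by 3
  'f' (pos 5) + 3 = pos 8 = 'i'
  'r' (pos 17) + 3 = pos 20 = 'u'
  'm' (pos 12) + 3 = pos 15 = 'p'
  'v' (pos 21) + 3 = pos 24 = 'y'
  'l' (pos 11) + 3 = pos 14 = 'o'
Result: iupyo

iupyo


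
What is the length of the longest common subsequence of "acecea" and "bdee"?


LCS of "acecea" and "bdee"
DP table:
           b    d    e    e
      0    0    0    0    0
  a   0    0    0    0    0
  c   0    0    0    0    0
  e   0    0    0    1    1
  c   0    0    0    1    1
  e   0    0    0    1    2
  a   0    0    0    1    2
LCS length = dp[6][4] = 2

2


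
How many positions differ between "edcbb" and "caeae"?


Comparing "edcbb" and "caeae" position by position:
  Position 0: 'e' vs 'c' => DIFFER
  Position 1: 'd' vs 'a' => DIFFER
  Position 2: 'c' vs 'e' => DIFFER
  Position 3: 'b' vs 'a' => DIFFER
  Position 4: 'b' vs 'e' => DIFFER
Positions that differ: 5

5


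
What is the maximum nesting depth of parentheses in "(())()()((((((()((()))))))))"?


Input: "(())()()((((((()((()))))))))"
Tracking depth:
  Position 0 '(': depth becomes 1
  Position 1 '(': depth becomes 2
  Position 2 ')': depth becomes 1
  Position 3 ')': depth becomes 0
  Position 4 '(': depth becomes 1
  Position 5 ')': depth becomes 0
  Position 6 '(': depth becomes 1
  Position 7 ')': depth becomes 0
  Position 8 '(': depth becomes 1
  Position 9 '(': depth becomes 2
  Position 10 '(': depth becomes 3
  Position 11 '(': depth becomes 4
  Position 12 '(': depth becomes 5
  Position 13 '(': depth becomes 6
  Position 14 '(': depth becomes 7
  Position 15 ')': depth becomes 6
  Position 16 '(': depth becomes 7
  Position 17 '(': depth becomes 8
  Position 18 '(': depth becomes 9
  Position 19 ')': depth becomes 8
  Position 20 ')': depth becomes 7
  Position 21 ')': depth becomes 6
  Position 22 ')': depth becomes 5
  Position 23 ')': depth becomes 4
  Position 24 ')': depth becomes 3
  Position 25 ')': depth becomes 2
  Position 26 ')': depth becomes 1
  Position 27 ')': depth becomes 0
Maximum depth reached: 9

9


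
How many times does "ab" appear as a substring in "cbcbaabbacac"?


Searching for "ab" in "cbcbaabbacac"
Scanning each position:
  Position 0: "cb" => no
  Position 1: "bc" => no
  Position 2: "cb" => no
  Position 3: "ba" => no
  Position 4: "aa" => no
  Position 5: "ab" => MATCH
  Position 6: "bb" => no
  Position 7: "ba" => no
  Position 8: "ac" => no
  Position 9: "ca" => no
  Position 10: "ac" => no
Total occurrences: 1

1


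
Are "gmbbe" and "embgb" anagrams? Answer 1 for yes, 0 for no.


Strings: "gmbbe", "embgb"
Sorted first:  bbegm
Sorted second: bbegm
Sorted forms match => anagrams

1


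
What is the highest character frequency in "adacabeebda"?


Input: adacabeebda
Character counts:
  'a': 4
  'b': 2
  'c': 1
  'd': 2
  'e': 2
Maximum frequency: 4

4


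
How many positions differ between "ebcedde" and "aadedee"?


Comparing "ebcedde" and "aadedee" position by position:
  Position 0: 'e' vs 'a' => DIFFER
  Position 1: 'b' vs 'a' => DIFFER
  Position 2: 'c' vs 'd' => DIFFER
  Position 3: 'e' vs 'e' => same
  Position 4: 'd' vs 'd' => same
  Position 5: 'd' vs 'e' => DIFFER
  Position 6: 'e' vs 'e' => same
Positions that differ: 4

4


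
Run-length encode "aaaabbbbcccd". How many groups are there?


Input: aaaabbbbcccd
Scanning for consecutive runs:
  Group 1: 'a' x 4 (positions 0-3)
  Group 2: 'b' x 4 (positions 4-7)
  Group 3: 'c' x 3 (positions 8-10)
  Group 4: 'd' x 1 (positions 11-11)
Total groups: 4

4


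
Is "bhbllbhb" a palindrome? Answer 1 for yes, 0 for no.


Input: bhbllbhb
Reversed: bhbllbhb
  Compare pos 0 ('b') with pos 7 ('b'): match
  Compare pos 1 ('h') with pos 6 ('h'): match
  Compare pos 2 ('b') with pos 5 ('b'): match
  Compare pos 3 ('l') with pos 4 ('l'): match
Result: palindrome

1


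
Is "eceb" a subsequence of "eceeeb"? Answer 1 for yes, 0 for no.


Check if "eceb" is a subsequence of "eceeeb"
Greedy scan:
  Position 0 ('e'): matches sub[0] = 'e'
  Position 1 ('c'): matches sub[1] = 'c'
  Position 2 ('e'): matches sub[2] = 'e'
  Position 3 ('e'): no match needed
  Position 4 ('e'): no match needed
  Position 5 ('b'): matches sub[3] = 'b'
All 4 characters matched => is a subsequence

1


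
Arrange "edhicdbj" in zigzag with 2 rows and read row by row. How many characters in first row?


Zigzag "edhicdbj" into 2 rows:
Placing characters:
  'e' => row 0
  'd' => row 1
  'h' => row 0
  'i' => row 1
  'c' => row 0
  'd' => row 1
  'b' => row 0
  'j' => row 1
Rows:
  Row 0: "ehcb"
  Row 1: "didj"
First row length: 4

4


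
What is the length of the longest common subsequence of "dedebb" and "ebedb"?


LCS of "dedebb" and "ebedb"
DP table:
           e    b    e    d    b
      0    0    0    0    0    0
  d   0    0    0    0    1    1
  e   0    1    1    1    1    1
  d   0    1    1    1    2    2
  e   0    1    1    2    2    2
  b   0    1    2    2    2    3
  b   0    1    2    2    2    3
LCS length = dp[6][5] = 3

3


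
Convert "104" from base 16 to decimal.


Input: "104" in base 16
Positional expansion:
  Digit '1' (value 1) x 16^2 = 256
  Digit '0' (value 0) x 16^1 = 0
  Digit '4' (value 4) x 16^0 = 4
Sum = 260

260


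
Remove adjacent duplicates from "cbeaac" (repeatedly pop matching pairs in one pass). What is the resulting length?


Input: cbeaac
Stack-based adjacent duplicate removal:
  Read 'c': push. Stack: c
  Read 'b': push. Stack: cb
  Read 'e': push. Stack: cbe
  Read 'a': push. Stack: cbea
  Read 'a': matches stack top 'a' => pop. Stack: cbe
  Read 'c': push. Stack: cbec
Final stack: "cbec" (length 4)

4


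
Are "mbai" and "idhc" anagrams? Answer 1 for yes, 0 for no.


Strings: "mbai", "idhc"
Sorted first:  abim
Sorted second: cdhi
Differ at position 0: 'a' vs 'c' => not anagrams

0


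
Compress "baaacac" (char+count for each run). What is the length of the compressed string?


Input: baaacac
Runs:
  'b' x 1 => "b1"
  'a' x 3 => "a3"
  'c' x 1 => "c1"
  'a' x 1 => "a1"
  'c' x 1 => "c1"
Compressed: "b1a3c1a1c1"
Compressed length: 10

10


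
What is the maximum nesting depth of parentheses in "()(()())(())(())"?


Input: "()(()())(())(())"
Tracking depth:
  Position 0 '(': depth becomes 1
  Position 1 ')': depth becomes 0
  Position 2 '(': depth becomes 1
  Position 3 '(': depth becomes 2
  Position 4 ')': depth becomes 1
  Position 5 '(': depth becomes 2
  Position 6 ')': depth becomes 1
  Position 7 ')': depth becomes 0
  Position 8 '(': depth becomes 1
  Position 9 '(': depth becomes 2
  Position 10 ')': depth becomes 1
  Position 11 ')': depth becomes 0
  Position 12 '(': depth becomes 1
  Position 13 '(': depth becomes 2
  Position 14 ')': depth becomes 1
  Position 15 ')': depth becomes 0
Maximum depth reached: 2

2


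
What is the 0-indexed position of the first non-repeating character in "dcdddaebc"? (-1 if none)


Input: dcdddaebc
Character frequencies:
  'a': 1
  'b': 1
  'c': 2
  'd': 4
  'e': 1
Scanning left to right for freq == 1:
  Position 0 ('d'): freq=4, skip
  Position 1 ('c'): freq=2, skip
  Position 2 ('d'): freq=4, skip
  Position 3 ('d'): freq=4, skip
  Position 4 ('d'): freq=4, skip
  Position 5 ('a'): unique! => answer = 5

5


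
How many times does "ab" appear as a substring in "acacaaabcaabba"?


Searching for "ab" in "acacaaabcaabba"
Scanning each position:
  Position 0: "ac" => no
  Position 1: "ca" => no
  Position 2: "ac" => no
  Position 3: "ca" => no
  Position 4: "aa" => no
  Position 5: "aa" => no
  Position 6: "ab" => MATCH
  Position 7: "bc" => no
  Position 8: "ca" => no
  Position 9: "aa" => no
  Position 10: "ab" => MATCH
  Position 11: "bb" => no
  Position 12: "ba" => no
Total occurrences: 2

2


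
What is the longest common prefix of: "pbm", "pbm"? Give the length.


Words: pbm, pbm
  Position 0: all 'p' => match
  Position 1: all 'b' => match
  Position 2: all 'm' => match
LCP = "pbm" (length 3)

3


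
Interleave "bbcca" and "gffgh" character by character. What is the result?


Interleaving "bbcca" and "gffgh":
  Position 0: 'b' from first, 'g' from second => "bg"
  Position 1: 'b' from first, 'f' from second => "bf"
  Position 2: 'c' from first, 'f' from second => "cf"
  Position 3: 'c' from first, 'g' from second => "cg"
  Position 4: 'a' from first, 'h' from second => "ah"
Result: bgbfcfcgah

bgbfcfcgah


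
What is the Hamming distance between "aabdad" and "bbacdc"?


Comparing "aabdad" and "bbacdc" position by position:
  Position 0: 'a' vs 'b' => differ
  Position 1: 'a' vs 'b' => differ
  Position 2: 'b' vs 'a' => differ
  Position 3: 'd' vs 'c' => differ
  Position 4: 'a' vs 'd' => differ
  Position 5: 'd' vs 'c' => differ
Total differences (Hamming distance): 6

6


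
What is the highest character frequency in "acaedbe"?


Input: acaedbe
Character counts:
  'a': 2
  'b': 1
  'c': 1
  'd': 1
  'e': 2
Maximum frequency: 2

2


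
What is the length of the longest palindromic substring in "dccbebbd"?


Input: "dccbebbd"
Checking substrings for palindromes:
  [3:6] "beb" (len 3) => palindrome
  [1:3] "cc" (len 2) => palindrome
  [5:7] "bb" (len 2) => palindrome
Longest palindromic substring: "beb" with length 3

3


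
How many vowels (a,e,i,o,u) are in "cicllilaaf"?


Input: cicllilaaf
Checking each character:
  'c' at position 0: consonant
  'i' at position 1: vowel (running total: 1)
  'c' at position 2: consonant
  'l' at position 3: consonant
  'l' at position 4: consonant
  'i' at position 5: vowel (running total: 2)
  'l' at position 6: consonant
  'a' at position 7: vowel (running total: 3)
  'a' at position 8: vowel (running total: 4)
  'f' at position 9: consonant
Total vowels: 4

4


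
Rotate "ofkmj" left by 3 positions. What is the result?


Input: "ofkmj", rotate left by 3
First 3 characters: "ofk"
Remaining characters: "mj"
Concatenate remaining + first: "mj" + "ofk" = "mjofk"

mjofk


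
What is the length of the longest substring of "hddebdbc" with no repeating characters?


Input: "hddebdbc"
Sliding window (track last position of each char):
  Position 0 ('h'): window [0,0] length 1 -- new best
  Position 1 ('d'): window [0,1] length 2 -- new best
  Position 2 ('d'): repeat (last at 1), move window start to 2
  Position 2 ('d'): window [2,2] length 1
  Position 3 ('e'): window [2,3] length 2
  Position 4 ('b'): window [2,4] length 3 -- new best
  Position 5 ('d'): repeat (last at 2), move window start to 3
  Position 5 ('d'): window [3,5] length 3
  Position 6 ('b'): repeat (last at 4), move window start to 5
  Position 6 ('b'): window [5,6] length 2
  Position 7 ('c'): window [5,7] length 3
Longest substring with no repeats: "deb" with length 3

3


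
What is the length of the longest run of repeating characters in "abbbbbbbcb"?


Input: "abbbbbbbcb"
Scanning for longest run:
  Position 1 ('b'): new char, reset run to 1
  Position 2 ('b'): continues run of 'b', length=2
  Position 3 ('b'): continues run of 'b', length=3
  Position 4 ('b'): continues run of 'b', length=4
  Position 5 ('b'): continues run of 'b', length=5
  Position 6 ('b'): continues run of 'b', length=6
  Position 7 ('b'): continues run of 'b', length=7
  Position 8 ('c'): new char, reset run to 1
  Position 9 ('b'): new char, reset run to 1
Longest run: 'b' with length 7

7
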